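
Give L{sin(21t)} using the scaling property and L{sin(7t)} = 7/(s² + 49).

Using L{f(at)} = (1/a)F(s/a) with a=3: L{sin(21t)} = (1/3) · 7/((s/3)² + 49) = (1/3) · 7·9/(s² + 441) = 21/(s² + 441)

Final answer: 21/(s² + 441)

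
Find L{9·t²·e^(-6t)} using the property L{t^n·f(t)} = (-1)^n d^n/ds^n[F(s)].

L{e^(-6t)} = 1/(s+6). d/ds[1/(s+6)] = -1/(s+6)². d²/ds²[1/(s+6)] = 2/(s+6)³. So L{t²·e^(-6t)} = (-1)² · 2/(s+6)³ = 2/(s+6)³. Then L{9·t²·e^(-6t)} = 9·2/(s+6)³ = 18/(s+6)³

Final answer: 18/(s+6)³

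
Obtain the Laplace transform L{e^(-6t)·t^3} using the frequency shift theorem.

L{e^(at)·t^n} = n!/(s-a)^(n+1), so L{e^(-6t)·t^3} = 6/(s+6)^4

Final answer: 6/(s+6)^4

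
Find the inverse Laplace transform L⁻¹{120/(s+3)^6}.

L⁻¹{n!/(s-a)^(n+1)} = t^n·e^(at), so L⁻¹{120/(s+3)^6} = t^5·e^(-3t)

Final answer: t^5·e^(-3t)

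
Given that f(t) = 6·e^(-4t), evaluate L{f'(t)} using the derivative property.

f(0) = 6, F(s) = 6/(s+4). L{f'(t)} = s·F(s) - f(0) = 6s/(s+4) - 6 = (6s - 6(s+4))/(s+4) = -24/(s+4)

Final answer: -24/(s+4)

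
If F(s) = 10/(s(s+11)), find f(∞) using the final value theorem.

f(∞) = lim_{s→0} s·10/(s(s+11)) = lim_{s→0} 10/(s+11) = 10/11 = 10/11

Final answer: 10/11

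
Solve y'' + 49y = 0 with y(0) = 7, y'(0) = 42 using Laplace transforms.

L{y''} + 49L{y} = 0. s²Y - 7s - 42 + 49Y = 0. Y(s² + 49) = 7s + 42. Y = (7s + 42)/(s² + 49). Inverting: y(t) = 7cos(7t) + 6sin(7t)

Final answer: y(t) = 7cos(7t) + 6sin(7t)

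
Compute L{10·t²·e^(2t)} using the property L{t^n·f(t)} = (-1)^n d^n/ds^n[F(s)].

L{e^(2t)} = 1/(s-2). d/ds[1/(s-2)] = -1/(s-2)². d²/ds²[1/(s-2)] = 2/(s-2)³. So L{t²·e^(2t)} = (-1)² · 2/(s-2)³ = 2/(s-2)³. Then L{10·t²·e^(2t)} = 10·2/(s-2)³ = 20/(s-2)³

Final answer: 20/(s-2)³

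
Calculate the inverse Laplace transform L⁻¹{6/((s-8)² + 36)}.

Using frequency shift, L⁻¹{6/((s-8)² + 36)} = e^(8t)·sin(6t)

Final answer: e^(8t)·sin(6t)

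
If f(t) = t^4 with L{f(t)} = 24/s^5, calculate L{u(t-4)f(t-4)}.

Time shift theorem: L{u(t-a)f(t-a)} = e^(-as)F(s). Here a=4, F(s) = 24/s^5, so L{u(t-4)f(t-4)} = e^(-4s)·24/s^5

Final answer: e^(-4s)·24/s^5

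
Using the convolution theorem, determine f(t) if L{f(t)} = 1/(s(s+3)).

1/(s(s+3)) = (1/s)·(1/(s+3)) = L{1}·L{e^(-3t)}. By convolution, f(t) = 1*e^(-3t) = ∫₀ᵗ 1·e^(-3τ) dτ = (1 - e^(-3t))/3

Final answer: (1 - e^(-3t))/3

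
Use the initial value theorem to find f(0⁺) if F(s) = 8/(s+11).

f(0⁺) = lim_{s→∞} s·8/(s+11) = lim_{s→∞} 8s/(s+11) = 8

Final answer: 8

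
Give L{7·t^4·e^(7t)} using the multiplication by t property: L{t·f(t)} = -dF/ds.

Using L{t^n·e^(at)} = n!/(s-a)^(n+1), L{t^4·e^(7t)} = 24/(s-7)^5, so L{7·t^4·e^(7t)} = 7·24/(s-7)^5 = 168/(s-7)^5

Final answer: 168/(s-7)^5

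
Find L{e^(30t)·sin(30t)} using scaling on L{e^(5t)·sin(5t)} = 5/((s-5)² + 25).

Scaling with a=6: L{e^(30t)·sin(30t)} = (1/6) · 5/((s/6-5)² + 25). Simplifying: 30/((s-30)² + 900)

Final answer: 30/((s-30)² + 900)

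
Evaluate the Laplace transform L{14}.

L{14} = 14 · L{1} = 14/s

Final answer: 14/s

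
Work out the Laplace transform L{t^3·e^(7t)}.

L{t^n·e^(at)} = n!/(s-a)^(n+1), so L{t^3·e^(7t)} = 6/(s-7)^4

Final answer: 6/(s-7)^4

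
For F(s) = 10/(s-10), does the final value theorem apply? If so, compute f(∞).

sF(s) = 10s/(s-10) has a pole at s = 10 in the right half-plane. Theorem does NOT apply (unstable system; f(t) = 10·e^(10t) grows without bound).

Final answer: Not applicable (unstable)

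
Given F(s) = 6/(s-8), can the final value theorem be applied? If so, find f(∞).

sF(s) = 6s/(s-8) has a pole at s = 8 in the right half-plane. Theorem does NOT apply (unstable system; f(t) = 6·e^(8t) grows without bound).

Final answer: Not applicable (unstable)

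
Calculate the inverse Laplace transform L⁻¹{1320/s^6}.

L⁻¹{n!/s^(n+1)} = t^n with n=5. So L⁻¹{120/s^6} = t^5, and L⁻¹{1320/s^6} = (1320/120)·t^5 = 11·t^5

Final answer: 11·t^5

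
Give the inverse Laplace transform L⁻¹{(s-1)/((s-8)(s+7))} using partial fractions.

Using partial fractions, f(t) = (7e^(8t) + 8e^(-7t))/15

Final answer: (7e^(8t) + 8e^(-7t))/15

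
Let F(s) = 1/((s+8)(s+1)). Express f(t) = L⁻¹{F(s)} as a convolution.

1/((s+8)(s+1)) = (1/(s+8))·(1/(s+1)) = L{e^(-8t)}·L{e^(-t)}. So f(t) = e^(-8t)*e^(-t) = ∫₀ᵗ e^(-8τ)·e^(-(t-τ)) dτ

Final answer: ∫₀ᵗ e^(-8τ)·e^(-(t-τ)) dτ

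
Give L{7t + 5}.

L{7t + 5} = 7·L{t} + 5·L{1} = 7/s² + 5/s

Final answer: 7/s² + 5/s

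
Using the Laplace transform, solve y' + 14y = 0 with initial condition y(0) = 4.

L{y'} + 14L{y} = 0. sY - 4 + 14Y = 0. Y(s+14) = 4. Y = 4/(s+14)

Final answer: y(t) = 4e^(-14t)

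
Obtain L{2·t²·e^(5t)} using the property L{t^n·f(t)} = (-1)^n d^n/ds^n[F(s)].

L{e^(5t)} = 1/(s-5). d/ds[1/(s-5)] = -1/(s-5)². d²/ds²[1/(s-5)] = 2/(s-5)³. So L{t²·e^(5t)} = (-1)² · 2/(s-5)³ = 2/(s-5)³. Then L{2·t²·e^(5t)} = 2·2/(s-5)³ = 4/(s-5)³

Final answer: 4/(s-5)³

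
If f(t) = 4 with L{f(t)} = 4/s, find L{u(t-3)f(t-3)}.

Time shift theorem: L{u(t-a)f(t-a)} = e^(-as)F(s). Here a=3, F(s) = 4/s, so L{u(t-3)f(t-3)} = e^(-3s)·4/s

Final answer: e^(-3s)·4/s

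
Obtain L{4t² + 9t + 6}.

L{4t² + 9t + 6} = 4·2/s³ + 9/s² + 6/s = 8/s³ + 9/s² + 6/s

Final answer: 8/s³ + 9/s² + 6/s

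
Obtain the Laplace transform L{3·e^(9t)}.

L{e^(at)} = 1/(s-a), so L{e^(9t)} = 1/(s-9). Then L{3·e^(9t)} = 3/(s-9)

Final answer: 3/(s-9)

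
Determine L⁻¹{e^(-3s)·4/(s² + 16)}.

L⁻¹{4/(s² + 16)} = sin(4t). By the time shift theorem, L⁻¹{e^(-as)F(s)} = u(t-a)f(t-a) with a=3, so L⁻¹{e^(-3s)·4/(s² + 16)} = u(t-3)·sin(4(t-3))

Final answer: u(t-3)·sin(4(t-3))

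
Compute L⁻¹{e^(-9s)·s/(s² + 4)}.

L⁻¹{s/(s² + 4)} = cos(2t). By the time shift theorem, L⁻¹{e^(-as)F(s)} = u(t-a)f(t-a) with a=9, so L⁻¹{e^(-9s)·s/(s² + 4)} = u(t-9)·cos(2(t-9))

Final answer: u(t-9)·cos(2(t-9))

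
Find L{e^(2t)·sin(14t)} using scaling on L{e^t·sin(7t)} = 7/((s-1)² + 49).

Scaling with a=2: L{e^(2t)·sin(14t)} = (1/2) · 7/((s/2-1)² + 49). Simplifying: 14/((s-2)² + 196)

Final answer: 14/((s-2)² + 196)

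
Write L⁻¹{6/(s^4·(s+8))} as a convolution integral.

6/(s^4·(s+8)) = (6/s^4)·(1/(s+8)) = L{t^3}·L{e^(-8t)}. So f(t) = t^3*e^(-8t) = ∫₀ᵗ τ^3·e^(-8(t-τ)) dτ

Final answer: ∫₀ᵗ τ^3·e^(-8(t-τ)) dτ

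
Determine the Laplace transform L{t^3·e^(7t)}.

L{t^n·e^(at)} = n!/(s-a)^(n+1), so L{t^3·e^(7t)} = 6/(s-7)^4

Final answer: 6/(s-7)^4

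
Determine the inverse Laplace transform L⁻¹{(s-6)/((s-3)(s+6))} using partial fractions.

Using partial fractions, f(t) = (-3e^(3t) + 12e^(-6t))/9

Final answer: (-3e^(3t) + 12e^(-6t))/9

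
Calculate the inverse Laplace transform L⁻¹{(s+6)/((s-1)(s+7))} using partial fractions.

Using partial fractions, f(t) = (7e^t + e^(-7t))/8

Final answer: (7e^t + e^(-7t))/8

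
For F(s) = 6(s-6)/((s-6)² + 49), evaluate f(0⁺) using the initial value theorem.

f(0⁺) = lim_{s→∞} sF(s) = lim_{s→∞} 6s(s-6)/((s-6)² + 49) = 6

Final answer: 6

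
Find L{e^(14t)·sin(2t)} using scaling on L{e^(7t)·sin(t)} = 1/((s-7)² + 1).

Scaling with a=2: L{e^(14t)·sin(2t)} = (1/2) · 1/((s/2-7)² + 1). Simplifying: 2/((s-14)² + 4)

Final answer: 2/((s-14)² + 4)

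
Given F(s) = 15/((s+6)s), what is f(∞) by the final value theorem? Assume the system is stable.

f(∞) = lim_{s→0} sF(s) = lim_{s→0} 15/(s+6) = 5/2

Final answer: 5/2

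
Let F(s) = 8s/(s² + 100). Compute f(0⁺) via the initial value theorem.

f(0⁺) = lim_{s→∞} s·8s/(s² + 100) = lim_{s→∞} 8s²/(s² + 100) = 8

Final answer: 8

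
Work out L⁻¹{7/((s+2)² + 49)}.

Form: b/((s-a)² + b²) → e^(at)sin(bt). With a=-2, b=7

Final answer: e^(-2t)·sin(7t)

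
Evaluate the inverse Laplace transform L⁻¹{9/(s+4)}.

L⁻¹{1/(s-a)} = e^(at), so L⁻¹{1/(s+4)} = e^(-4t), and L⁻¹{9/(s+4)} = 9·e^(-4t)

Final answer: 9·e^(-4t)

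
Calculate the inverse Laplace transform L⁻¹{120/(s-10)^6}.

L⁻¹{n!/(s-a)^(n+1)} = t^n·e^(at), so L⁻¹{120/(s-10)^6} = t^5·e^(10t)

Final answer: t^5·e^(10t)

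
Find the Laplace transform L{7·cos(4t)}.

L{cos(ωt)} = s/(s² + ω²), so L{cos(4t)} = s/(s² + 16). Then L{7·cos(4t)} = 7·s/(s² + 16) = 7s/(s² + 16)

Final answer: 7s/(s² + 16)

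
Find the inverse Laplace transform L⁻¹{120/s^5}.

L⁻¹{n!/s^(n+1)} = t^n with n=4. So L⁻¹{24/s^5} = t^4, and L⁻¹{120/s^5} = (120/24)·t^4 = 5·t^4

Final answer: 5·t^4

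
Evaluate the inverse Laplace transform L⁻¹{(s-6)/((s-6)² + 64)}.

Using frequency shift, L⁻¹{(s-6)/((s-6)² + 64)} = e^(6t)·cos(8t)

Final answer: e^(6t)·cos(8t)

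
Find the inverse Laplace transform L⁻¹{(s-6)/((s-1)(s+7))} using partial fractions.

Using partial fractions, f(t) = (-5e^t + 13e^(-7t))/8

Final answer: (-5e^t + 13e^(-7t))/8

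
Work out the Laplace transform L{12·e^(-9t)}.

L{e^(at)} = 1/(s-a), so L{e^(-9t)} = 1/(s+9). Then L{12·e^(-9t)} = 12/(s+9)

Final answer: 12/(s+9)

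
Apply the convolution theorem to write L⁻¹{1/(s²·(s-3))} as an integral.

1/(s²·(s-3)) = (1/s^2)·(1/(s-3)) = L{t}·L{e^(3t)}. So f(t) = t*e^(3t) = ∫₀ᵗ τ·e^(3(t-τ)) dτ

Final answer: ∫₀ᵗ τ·e^(3(t-τ)) dτ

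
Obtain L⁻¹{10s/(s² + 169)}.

This is the form c·s/(s² + a²) with a = 13, c = 10. L⁻¹ = 10·cos(13t)

Final answer: 10·cos(13t)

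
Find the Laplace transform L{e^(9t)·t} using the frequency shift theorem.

L{e^(at)·t^n} = n!/(s-a)^(n+1), so L{e^(9t)·t} = 1/(s-9)^2

Final answer: 1/(s-9)^2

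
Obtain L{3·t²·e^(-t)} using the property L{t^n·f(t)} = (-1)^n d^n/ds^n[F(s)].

L{e^(-t)} = 1/(s+1). d/ds[1/(s+1)] = -1/(s+1)². d²/ds²[1/(s+1)] = 2/(s+1)³. So L{t²·e^(-t)} = (-1)² · 2/(s+1)³ = 2/(s+1)³. Then L{3·t²·e^(-t)} = 3·2/(s+1)³ = 6/(s+1)³

Final answer: 6/(s+1)³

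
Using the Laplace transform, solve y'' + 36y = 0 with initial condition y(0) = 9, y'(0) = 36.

L{y''} + 36L{y} = 0. s²Y - 9s - 36 + 36Y = 0. Y(s² + 36) = 9s + 36. Y = (9s + 36)/(s² + 36). Inverting: y(t) = 9cos(6t) + 6sin(6t)

Final answer: y(t) = 9cos(6t) + 6sin(6t)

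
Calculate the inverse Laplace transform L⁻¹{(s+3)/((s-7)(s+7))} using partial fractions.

Using partial fractions, f(t) = (10e^(7t) + 4e^(-7t))/14

Final answer: (10e^(7t) + 4e^(-7t))/14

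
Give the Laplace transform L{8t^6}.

L{8t^6} = 8 · L{t^6} = 8 · 720/s^7 = 5760/s^7

Final answer: 5760/s^7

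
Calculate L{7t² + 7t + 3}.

L{7t² + 7t + 3} = 7·2/s³ + 7/s² + 3/s = 14/s³ + 7/s² + 3/s

Final answer: 14/s³ + 7/s² + 3/s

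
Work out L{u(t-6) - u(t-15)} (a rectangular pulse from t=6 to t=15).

L{u(t-a)} = e^(-as)/s. L{u(t-6) - u(t-15)} = (e^(-6s) - e^(-15s))/s

Final answer: (e^(-6s) - e^(-15s))/s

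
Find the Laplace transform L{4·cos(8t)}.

L{cos(ωt)} = s/(s² + ω²), so L{cos(8t)} = s/(s² + 64). Then L{4·cos(8t)} = 4·s/(s² + 64) = 4s/(s² + 64)

Final answer: 4s/(s² + 64)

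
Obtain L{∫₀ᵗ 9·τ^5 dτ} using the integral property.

L{∫₀ᵗ f(τ)dτ} = F(s)/s with f(t) = 9t^5. F(s) = 1080/s^6, so L{∫₀ᵗ 9·τ^5 dτ} = (1080/s^6)/s = 1080/s^7. (Check: ∫₀ᵗ 9·τ^5 dτ = 9t^6/6.)

Final answer: 1080/s^7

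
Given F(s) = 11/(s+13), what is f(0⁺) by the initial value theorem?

f(0⁺) = lim_{s→∞} s·11/(s+13) = lim_{s→∞} 11s/(s+13) = 11

Final answer: 11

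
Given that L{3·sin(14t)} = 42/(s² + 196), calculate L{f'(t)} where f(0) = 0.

L{f'(t)} = s·F(s) - f(0) = s·42/(s² + 196) - 0 = 42s/(s² + 196)

Final answer: 42s/(s² + 196)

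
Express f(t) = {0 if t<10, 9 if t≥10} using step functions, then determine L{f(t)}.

f(t) = 9·u(t-10). L{u(t-10)} = e^(-10s)/s, so L{f(t)} = 9·e^(-10s)/s

Final answer: 9·e^(-10s)/s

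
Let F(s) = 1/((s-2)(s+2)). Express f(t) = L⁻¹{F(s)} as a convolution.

1/((s-2)(s+2)) = (1/(s-2))·(1/(s+2)) = L{e^(2t)}·L{e^(-2t)}. So f(t) = e^(2t)*e^(-2t) = ∫₀ᵗ e^(2τ)·e^(-2(t-τ)) dτ

Final answer: ∫₀ᵗ e^(2τ)·e^(-2(t-τ)) dτ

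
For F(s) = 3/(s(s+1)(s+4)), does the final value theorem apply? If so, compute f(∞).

Poles of sF(s) = 3/((s+1)(s+4)) are at s = -1 and s = -4, both in the left half-plane. Theorem applies. f(∞) = lim_{s→0} sF(s) = 3/(1·4) = 3/4

Final answer: 3/4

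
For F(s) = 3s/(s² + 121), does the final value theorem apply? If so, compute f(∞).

The final value theorem requires all poles of sF(s) in the left half-plane. sF(s) = 3s²/(s² + 121) has poles at s = ±11i (imaginary axis). Theorem does NOT apply (oscillatory system).

Final answer: Not applicable (oscillatory)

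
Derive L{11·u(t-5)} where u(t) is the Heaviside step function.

L{u(t-a)} = e^(-as)/s. Here a=5, so L{u(t-5)} = e^(-5s)/s, and L{11·u(t-5)} = 11·e^(-5s)/s

Final answer: 11·e^(-5s)/s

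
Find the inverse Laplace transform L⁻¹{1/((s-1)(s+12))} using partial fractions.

Decompose: A/(s-1) + B/(s+12). A = 1/13, B = -1/13. f(t) = (e^t - e^(-12t))/13

Final answer: (e^t - e^(-12t))/13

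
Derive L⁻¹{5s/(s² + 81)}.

This is the form c·s/(s² + a²) with a = 9, c = 5. L⁻¹ = 5·cos(9t)

Final answer: 5·cos(9t)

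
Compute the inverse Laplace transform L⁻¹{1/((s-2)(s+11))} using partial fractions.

Decompose: A/(s-2) + B/(s+11). A = 1/13, B = -1/13. f(t) = (e^(2t) - e^(-11t))/13

Final answer: (e^(2t) - e^(-11t))/13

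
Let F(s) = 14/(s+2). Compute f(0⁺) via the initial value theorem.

f(0⁺) = lim_{s→∞} s·14/(s+2) = lim_{s→∞} 14s/(s+2) = 14

Final answer: 14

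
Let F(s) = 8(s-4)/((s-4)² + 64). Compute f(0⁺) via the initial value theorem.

f(0⁺) = lim_{s→∞} sF(s) = lim_{s→∞} 8s(s-4)/((s-4)² + 64) = 8

Final answer: 8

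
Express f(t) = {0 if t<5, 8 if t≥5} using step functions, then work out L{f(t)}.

f(t) = 8·u(t-5). L{u(t-5)} = e^(-5s)/s, so L{f(t)} = 8·e^(-5s)/s

Final answer: 8·e^(-5s)/s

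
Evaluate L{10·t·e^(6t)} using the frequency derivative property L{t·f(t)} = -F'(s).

L{e^(6t)} = 1/(s-6). By frequency derivative: L{t·e^(6t)} = -d/ds[1/(s-6)] = -(-1)/(s-6)² = 1/(s-6)². Then L{10·t·e^(6t)} = 10·1/(s-6)² = 10/(s-6)²

Final answer: 10/(s-6)²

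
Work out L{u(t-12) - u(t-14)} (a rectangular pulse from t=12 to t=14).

L{u(t-a)} = e^(-as)/s. L{u(t-12) - u(t-14)} = (e^(-12s) - e^(-14s))/s

Final answer: (e^(-12s) - e^(-14s))/s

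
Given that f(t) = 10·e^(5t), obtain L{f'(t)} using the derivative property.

f(0) = 10, F(s) = 10/(s-5). L{f'(t)} = s·F(s) - f(0) = 10s/(s-5) - 10 = (10s - 10(s-5))/(s-5) = 50/(s-5)

Final answer: 50/(s-5)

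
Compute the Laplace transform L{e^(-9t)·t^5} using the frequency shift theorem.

L{e^(at)·t^n} = n!/(s-a)^(n+1), so L{e^(-9t)·t^5} = 120/(s+9)^6

Final answer: 120/(s+9)^6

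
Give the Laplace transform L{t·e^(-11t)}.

L{t^n·e^(at)} = n!/(s-a)^(n+1), so L{t·e^(-11t)} = 1/(s+11)^2

Final answer: 1/(s+11)^2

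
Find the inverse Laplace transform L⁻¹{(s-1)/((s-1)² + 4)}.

Using frequency shift, L⁻¹{(s-1)/((s-1)² + 4)} = e^t·cos(2t)

Final answer: e^t·cos(2t)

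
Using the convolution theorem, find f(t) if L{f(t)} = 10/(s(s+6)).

10/(s(s+6)) = (10/s)·(1/(s+6)) = L{10}·L{e^(-6t)}. By convolution, f(t) = 10*e^(-6t) = ∫₀ᵗ 10·e^(-6τ) dτ = 10·(1 - e^(-6t))/6

Final answer: 10·(1 - e^(-6t))/6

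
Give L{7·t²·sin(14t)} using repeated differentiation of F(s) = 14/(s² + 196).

F(s) = 14/(s² + 196). F'(s) = -28s/(s² + 196)². F''(s) = -28(196 - 3s²)/(s² + 196)³ = (84s² - 5488)/(s² + 196)³. So L{t²·sin(14t)} = (-1)² F''(s) = (84s² - 5488)/(s² + 196)³. Then L{7·t²·sin(14t)} = 7·(84s² - 5488)/(s² + 196)³ = (588s² - 38416)/(s² + 196)³

Final answer: (588s² - 38416)/(s² + 196)³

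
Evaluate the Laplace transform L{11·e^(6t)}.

L{e^(at)} = 1/(s-a), so L{e^(6t)} = 1/(s-6). Then L{11·e^(6t)} = 11/(s-6)

Final answer: 11/(s-6)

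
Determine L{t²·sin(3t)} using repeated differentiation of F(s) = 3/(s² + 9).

F(s) = 3/(s² + 9). F'(s) = -6s/(s² + 9)². F''(s) = -6(9 - 3s²)/(s² + 9)³ = (18s² - 54)/(s² + 9)³. So L{t²·sin(3t)} = (-1)² F''(s) = (18s² - 54)/(s² + 9)³

Final answer: (18s² - 54)/(s² + 9)³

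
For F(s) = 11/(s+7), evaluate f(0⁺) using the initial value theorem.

f(0⁺) = lim_{s→∞} s·11/(s+7) = lim_{s→∞} 11s/(s+7) = 11

Final answer: 11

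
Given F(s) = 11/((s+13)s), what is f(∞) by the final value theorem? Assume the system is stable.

f(∞) = lim_{s→0} sF(s) = lim_{s→0} 11/(s+13) = 11/13

Final answer: 11/13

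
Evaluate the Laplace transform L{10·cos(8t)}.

L{cos(ωt)} = s/(s² + ω²), so L{cos(8t)} = s/(s² + 64). Then L{10·cos(8t)} = 10·s/(s² + 64) = 10s/(s² + 64)

Final answer: 10s/(s² + 64)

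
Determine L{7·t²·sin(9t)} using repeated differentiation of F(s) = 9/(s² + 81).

F(s) = 9/(s² + 81). F'(s) = -18s/(s² + 81)². F''(s) = -18(81 - 3s²)/(s² + 81)³ = (54s² - 1458)/(s² + 81)³. So L{t²·sin(9t)} = (-1)² F''(s) = (54s² - 1458)/(s² + 81)³. Then L{7·t²·sin(9t)} = 7·(54s² - 1458)/(s² + 81)³ = (378s² - 10206)/(s² + 81)³

Final answer: (378s² - 10206)/(s² + 81)³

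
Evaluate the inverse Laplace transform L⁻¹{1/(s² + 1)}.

L⁻¹{1/(s² + 1)} = sin(t)

Final answer: sin(t)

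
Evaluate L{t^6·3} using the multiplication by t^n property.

L{3} = 3/s. d^1/ds^1[1/s] = -1/s². d^2/ds^2[1/s] = 2/s^3. d^3/ds^3[1/s] = -6/s^4. d^4/ds^4[1/s] = 24/s^5. d^5/ds^5[1/s] = -120/s^6. d^6/ds^6[1/s] = 720/s^7. So L{t^6} = (-1)^{6}·720/s^7 = 720/s^7. Then L{t^6·3} = 3·720/s^7 = 2160/s^7

Final answer: 2160/s^7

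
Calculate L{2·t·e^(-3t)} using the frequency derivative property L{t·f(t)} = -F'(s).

L{e^(-3t)} = 1/(s+3). By frequency derivative: L{t·e^(-3t)} = -d/ds[1/(s+3)] = -(-1)/(s+3)² = 1/(s+3)². Then L{2·t·e^(-3t)} = 2·1/(s+3)² = 2/(s+3)²

Final answer: 2/(s+3)²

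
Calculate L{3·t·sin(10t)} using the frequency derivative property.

L{sin(10t)} = 10/(s² + 100). By L{t·f(t)} = -F'(s): -d/ds[10/(s² + 100)] = -(10)·(-2s)/(s² + 100)² = 20s/(s² + 100)². Then L{3·t·sin(10t)} = 3·20s/(s² + 100)² = 60s/(s² + 100)²

Final answer: 60s/(s² + 100)²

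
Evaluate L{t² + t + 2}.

L{t² + t + 2} = 2/s³ + 1/s² + 2/s = 2/s³ + 1/s² + 2/s

Final answer: 2/s³ + 1/s² + 2/s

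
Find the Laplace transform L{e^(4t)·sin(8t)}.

L{e^(at)·sin(ωt)} = ω/((s-a)² + ω²), so L{e^(4t)·sin(8t)} = 8/((s-4)² + 64)

Final answer: 8/((s-4)² + 64)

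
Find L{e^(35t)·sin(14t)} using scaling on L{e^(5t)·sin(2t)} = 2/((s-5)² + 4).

Scaling with a=7: L{e^(35t)·sin(14t)} = (1/7) · 2/((s/7-5)² + 4). Simplifying: 14/((s-35)² + 196)

Final answer: 14/((s-35)² + 196)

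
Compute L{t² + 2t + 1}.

L{t² + 2t + 1} = 2/s³ + 2/s² + 1/s = 2/s³ + 2/s² + 1/s

Final answer: 2/s³ + 2/s² + 1/s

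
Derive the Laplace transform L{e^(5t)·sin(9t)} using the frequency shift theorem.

Frequency shift: L{e^(at)f(t)} = F(s-a). L{e^(5t)·sin(9t)} = 9/((s-5)² + 81)

Final answer: 9/((s-5)² + 81)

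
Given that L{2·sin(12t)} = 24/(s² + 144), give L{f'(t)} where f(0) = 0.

L{f'(t)} = s·F(s) - f(0) = s·24/(s² + 144) - 0 = 24s/(s² + 144)

Final answer: 24s/(s² + 144)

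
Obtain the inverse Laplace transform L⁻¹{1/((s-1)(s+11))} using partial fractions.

Decompose: A/(s-1) + B/(s+11). A = 1/12, B = -1/12. f(t) = (e^t - e^(-11t))/12

Final answer: (e^t - e^(-11t))/12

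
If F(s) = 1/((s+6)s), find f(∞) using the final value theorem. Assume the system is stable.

f(∞) = lim_{s→0} sF(s) = lim_{s→0} 1/(s+6) = 1/6

Final answer: 1/6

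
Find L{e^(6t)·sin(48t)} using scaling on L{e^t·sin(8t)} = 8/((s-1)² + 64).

Scaling with a=6: L{e^(6t)·sin(48t)} = (1/6) · 8/((s/6-1)² + 64). Simplifying: 48/((s-6)² + 2304)

Final answer: 48/((s-6)² + 2304)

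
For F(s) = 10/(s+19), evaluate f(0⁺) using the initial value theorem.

f(0⁺) = lim_{s→∞} s·10/(s+19) = lim_{s→∞} 10s/(s+19) = 10

Final answer: 10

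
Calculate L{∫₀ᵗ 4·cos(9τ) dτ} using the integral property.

L{∫₀ᵗ f(τ)dτ} = F(s)/s with F(s) = 4s/(s² + 81), so the result is (4s/(s² + 81))/s = 4/(s² + 81)

Final answer: 4/(s² + 81)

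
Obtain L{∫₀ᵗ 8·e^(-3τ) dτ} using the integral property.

L{∫₀ᵗ f(τ)dτ} = F(s)/s with F(s) = 8/(s+3), so L{∫₀ᵗ 8·e^(-3τ) dτ} = 8/(s(s+3))

Final answer: 8/(s(s+3))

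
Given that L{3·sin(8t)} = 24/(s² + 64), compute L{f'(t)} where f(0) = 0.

L{f'(t)} = s·F(s) - f(0) = s·24/(s² + 64) - 0 = 24s/(s² + 64)

Final answer: 24s/(s² + 64)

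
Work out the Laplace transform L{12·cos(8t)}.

L{cos(ωt)} = s/(s² + ω²), so L{cos(8t)} = s/(s² + 64). Then L{12·cos(8t)} = 12·s/(s² + 64) = 12s/(s² + 64)

Final answer: 12s/(s² + 64)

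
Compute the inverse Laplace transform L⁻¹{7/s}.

L⁻¹{c/s} = c, so L⁻¹{7/s} = 7

Final answer: 7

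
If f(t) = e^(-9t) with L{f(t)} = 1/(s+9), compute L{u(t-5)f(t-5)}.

Time shift theorem: L{u(t-a)f(t-a)} = e^(-as)F(s). Here a=5, F(s) = 1/(s+9), so L{u(t-5)f(t-5)} = e^(-5s)·1/(s+9)

Final answer: e^(-5s)·1/(s+9)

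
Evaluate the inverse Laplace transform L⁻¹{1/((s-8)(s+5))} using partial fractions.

Decompose: A/(s-8) + B/(s+5). A = 1/13, B = -1/13. f(t) = (e^(8t) - e^(-5t))/13

Final answer: (e^(8t) - e^(-5t))/13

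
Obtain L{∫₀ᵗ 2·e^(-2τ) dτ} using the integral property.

L{∫₀ᵗ f(τ)dτ} = F(s)/s with F(s) = 2/(s+2), so L{∫₀ᵗ 2·e^(-2τ) dτ} = 2/(s(s+2))

Final answer: 2/(s(s+2))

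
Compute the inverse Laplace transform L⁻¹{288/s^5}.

L⁻¹{n!/s^(n+1)} = t^n with n=4. So L⁻¹{24/s^5} = t^4, and L⁻¹{288/s^5} = (288/24)·t^4 = 12·t^4

Final answer: 12·t^4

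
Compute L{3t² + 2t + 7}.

L{3t² + 2t + 7} = 3·2/s³ + 2/s² + 7/s = 6/s³ + 2/s² + 7/s

Final answer: 6/s³ + 2/s² + 7/s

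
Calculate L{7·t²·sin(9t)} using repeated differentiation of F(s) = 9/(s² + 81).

F(s) = 9/(s² + 81). F'(s) = -18s/(s² + 81)². F''(s) = -18(81 - 3s²)/(s² + 81)³ = (54s² - 1458)/(s² + 81)³. So L{t²·sin(9t)} = (-1)² F''(s) = (54s² - 1458)/(s² + 81)³. Then L{7·t²·sin(9t)} = 7·(54s² - 1458)/(s² + 81)³ = (378s² - 10206)/(s² + 81)³

Final answer: (378s² - 10206)/(s² + 81)³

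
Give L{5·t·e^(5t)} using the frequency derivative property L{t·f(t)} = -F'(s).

L{e^(5t)} = 1/(s-5). By frequency derivative: L{t·e^(5t)} = -d/ds[1/(s-5)] = -(-1)/(s-5)² = 1/(s-5)². Then L{5·t·e^(5t)} = 5·1/(s-5)² = 5/(s-5)²

Final answer: 5/(s-5)²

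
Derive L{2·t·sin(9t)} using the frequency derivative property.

L{sin(9t)} = 9/(s² + 81). By L{t·f(t)} = -F'(s): -d/ds[9/(s² + 81)] = -(9)·(-2s)/(s² + 81)² = 18s/(s² + 81)². Then L{2·t·sin(9t)} = 2·18s/(s² + 81)² = 36s/(s² + 81)²

Final answer: 36s/(s² + 81)²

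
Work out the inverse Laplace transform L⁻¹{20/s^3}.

L⁻¹{n!/s^(n+1)} = t^n with n=2. So L⁻¹{2/s^3} = t^2, and L⁻¹{20/s^3} = (20/2)·t^2 = 10·t^2

Final answer: 10·t^2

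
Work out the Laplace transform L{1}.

L{1} = 1 · L{1} = 1/s

Final answer: 1/s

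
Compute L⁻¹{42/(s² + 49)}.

This is the form c·a/(s² + a²) with a = 7, c = 6. L⁻¹ = 6·sin(7t)

Final answer: 6·sin(7t)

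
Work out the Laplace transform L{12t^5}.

L{12t^5} = 12 · L{t^5} = 12 · 120/s^6 = 1440/s^6

Final answer: 1440/s^6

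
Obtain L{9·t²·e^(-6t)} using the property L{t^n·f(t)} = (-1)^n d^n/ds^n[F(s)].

L{e^(-6t)} = 1/(s+6). d/ds[1/(s+6)] = -1/(s+6)². d²/ds²[1/(s+6)] = 2/(s+6)³. So L{t²·e^(-6t)} = (-1)² · 2/(s+6)³ = 2/(s+6)³. Then L{9·t²·e^(-6t)} = 9·2/(s+6)³ = 18/(s+6)³

Final answer: 18/(s+6)³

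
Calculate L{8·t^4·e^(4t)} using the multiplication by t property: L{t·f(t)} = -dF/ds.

Using L{t^n·e^(at)} = n!/(s-a)^(n+1), L{t^4·e^(4t)} = 24/(s-4)^5, so L{8·t^4·e^(4t)} = 8·24/(s-4)^5 = 192/(s-4)^5

Final answer: 192/(s-4)^5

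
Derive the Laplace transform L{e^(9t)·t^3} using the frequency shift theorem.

L{e^(at)·t^n} = n!/(s-a)^(n+1), so L{e^(9t)·t^3} = 6/(s-9)^4

Final answer: 6/(s-9)^4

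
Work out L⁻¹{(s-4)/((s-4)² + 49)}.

Using frequency shift: L⁻¹{(s-a)/((s-a)² + b²)} = e^(at)cos(bt). Here a=4, b=7

Final answer: e^(4t)·cos(7t)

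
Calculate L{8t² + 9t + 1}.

L{8t² + 9t + 1} = 8·2/s³ + 9/s² + 1/s = 16/s³ + 9/s² + 1/s

Final answer: 16/s³ + 9/s² + 1/s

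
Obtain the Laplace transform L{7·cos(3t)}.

L{cos(ωt)} = s/(s² + ω²), so L{cos(3t)} = s/(s² + 9). Then L{7·cos(3t)} = 7·s/(s² + 9) = 7s/(s² + 9)

Final answer: 7s/(s² + 9)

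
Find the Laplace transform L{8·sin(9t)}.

L{sin(ωt)} = ω/(s² + ω²), so L{sin(9t)} = 9/(s² + 81). Then L{8·sin(9t)} = 8·9/(s² + 81) = 72/(s² + 81)

Final answer: 72/(s² + 81)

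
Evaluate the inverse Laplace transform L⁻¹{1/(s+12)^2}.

L⁻¹{n!/(s-a)^(n+1)} = t^n·e^(at), so L⁻¹{1/(s+12)^2} = t·e^(-12t)

Final answer: t·e^(-12t)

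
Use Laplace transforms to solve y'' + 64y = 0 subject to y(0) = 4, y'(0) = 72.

L{y''} + 64L{y} = 0. s²Y - 4s - 72 + 64Y = 0. Y(s² + 64) = 4s + 72. Y = (4s + 72)/(s² + 64). Inverting: y(t) = 4cos(8t) + 9sin(8t)

Final answer: y(t) = 4cos(8t) + 9sin(8t)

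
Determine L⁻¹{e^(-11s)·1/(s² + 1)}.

L⁻¹{1/(s² + 1)} = sin(t). By the time shift theorem, L⁻¹{e^(-as)F(s)} = u(t-a)f(t-a) with a=11, so L⁻¹{e^(-11s)·1/(s² + 1)} = u(t-11)·sin((t-11))

Final answer: u(t-11)·sin((t-11))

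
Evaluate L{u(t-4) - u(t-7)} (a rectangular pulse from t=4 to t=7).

L{u(t-a)} = e^(-as)/s. L{u(t-4) - u(t-7)} = (e^(-4s) - e^(-7s))/s

Final answer: (e^(-4s) - e^(-7s))/s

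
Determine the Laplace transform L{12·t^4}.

L{t^n} = n!/s^(n+1), so L{t^4} = 24/s^5. Then L{12·t^4} = 12·24/s^5 = 288/s^5

Final answer: 288/s^5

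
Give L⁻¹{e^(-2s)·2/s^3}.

L⁻¹{2/s^3} = t^2. By the time shift theorem, L⁻¹{e^(-as)F(s)} = u(t-a)f(t-a) with a=2, so L⁻¹{e^(-2s)·2/s^3} = u(t-2)·(t-2)^2

Final answer: u(t-2)·(t-2)^2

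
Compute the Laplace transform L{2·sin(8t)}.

L{sin(ωt)} = ω/(s² + ω²), so L{sin(8t)} = 8/(s² + 64). Then L{2·sin(8t)} = 2·8/(s² + 64) = 16/(s² + 64)

Final answer: 16/(s² + 64)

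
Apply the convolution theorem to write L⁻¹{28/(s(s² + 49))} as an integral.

28/(s(s² + 49)) = (1/s)·(28/(s² + 49)) = L{1}·L{4·sin(7t)}. So f(t) = 1*(4·sin(7t)) = ∫₀ᵗ 4·sin(7τ) dτ

Final answer: ∫₀ᵗ 4·sin(7τ) dτ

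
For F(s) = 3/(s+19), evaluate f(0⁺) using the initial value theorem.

f(0⁺) = lim_{s→∞} s·3/(s+19) = lim_{s→∞} 3s/(s+19) = 3

Final answer: 3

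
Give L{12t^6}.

L{t^n} = n!/s^(n+1). So L{12t^6} = 12·6!/s^7 = 8640/s^7

Final answer: 8640/s^7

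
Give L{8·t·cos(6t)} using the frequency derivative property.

L{cos(6t)} = s/(s² + 36). Derivative: d/ds[s/(s² + 36)] = [(s² + 36) - s·2s]/(s² + 36)² = (36 - s²)/(s² + 36)². So L{t·cos(6t)} = -F'(s) = (s² - 36)/(s² + 36)². Then L{8·t·cos(6t)} = 8·(s² - 36)/(s² + 36)²

Final answer: 8·(s² - 36)/(s² + 36)²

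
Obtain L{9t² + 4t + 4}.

L{9t² + 4t + 4} = 9·2/s³ + 4/s² + 4/s = 18/s³ + 4/s² + 4/s

Final answer: 18/s³ + 4/s² + 4/s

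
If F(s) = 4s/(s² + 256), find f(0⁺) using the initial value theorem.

f(0⁺) = lim_{s→∞} s·4s/(s² + 256) = lim_{s→∞} 4s²/(s² + 256) = 4

Final answer: 4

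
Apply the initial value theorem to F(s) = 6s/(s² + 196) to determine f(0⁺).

f(0⁺) = lim_{s→∞} s·6s/(s² + 196) = lim_{s→∞} 6s²/(s² + 196) = 6

Final answer: 6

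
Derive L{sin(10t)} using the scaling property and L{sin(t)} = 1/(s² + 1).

Using L{f(at)} = (1/a)F(s/a) with a=10: L{sin(10t)} = (1/10) · 1/((s/10)² + 1) = (1/10) · 1·100/(s² + 100) = 10/(s² + 100)

Final answer: 10/(s² + 100)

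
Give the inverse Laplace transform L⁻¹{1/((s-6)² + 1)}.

Using frequency shift, L⁻¹{1/((s-6)² + 1)} = e^(6t)·sin(t)

Final answer: e^(6t)·sin(t)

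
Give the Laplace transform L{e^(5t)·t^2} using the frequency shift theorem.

L{e^(at)·t^n} = n!/(s-a)^(n+1), so L{e^(5t)·t^2} = 2/(s-5)^3

Final answer: 2/(s-5)^3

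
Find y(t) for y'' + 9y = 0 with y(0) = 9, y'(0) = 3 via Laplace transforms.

L{y''} + 9L{y} = 0. s²Y - 9s - 3 + 9Y = 0. Y(s² + 9) = 9s + 3. Y = (9s + 3)/(s² + 9). Inverting: y(t) = 9cos(3t) + sin(3t)

Final answer: y(t) = 9cos(3t) + sin(3t)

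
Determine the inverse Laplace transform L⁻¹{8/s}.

L⁻¹{c/s} = c, so L⁻¹{8/s} = 8

Final answer: 8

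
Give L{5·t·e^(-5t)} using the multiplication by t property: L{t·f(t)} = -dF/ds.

Using L{t^n·e^(at)} = n!/(s-a)^(n+1), L{t·e^(-5t)} = 1/(s+5)^2, so L{5·t·e^(-5t)} = 5·1/(s+5)^2 = 5/(s+5)^2

Final answer: 5/(s+5)^2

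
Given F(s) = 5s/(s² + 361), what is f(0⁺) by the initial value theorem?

f(0⁺) = lim_{s→∞} s·5s/(s² + 361) = lim_{s→∞} 5s²/(s² + 361) = 5

Final answer: 5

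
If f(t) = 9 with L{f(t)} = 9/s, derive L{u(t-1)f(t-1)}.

Time shift theorem: L{u(t-a)f(t-a)} = e^(-as)F(s). Here a=1, F(s) = 9/s, so L{u(t-1)f(t-1)} = e^(-s)·9/s

Final answer: e^(-s)·9/s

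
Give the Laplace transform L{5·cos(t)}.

L{cos(ωt)} = s/(s² + ω²), so L{cos(t)} = s/(s² + 1). Then L{5·cos(t)} = 5·s/(s² + 1) = 5s/(s² + 1)

Final answer: 5s/(s² + 1)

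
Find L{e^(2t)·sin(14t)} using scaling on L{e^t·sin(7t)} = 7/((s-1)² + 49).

Scaling with a=2: L{e^(2t)·sin(14t)} = (1/2) · 7/((s/2-1)² + 49). Simplifying: 14/((s-2)² + 196)

Final answer: 14/((s-2)² + 196)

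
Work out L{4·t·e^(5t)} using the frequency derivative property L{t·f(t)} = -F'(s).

L{e^(5t)} = 1/(s-5). By frequency derivative: L{t·e^(5t)} = -d/ds[1/(s-5)] = -(-1)/(s-5)² = 1/(s-5)². Then L{4·t·e^(5t)} = 4·1/(s-5)² = 4/(s-5)²

Final answer: 4/(s-5)²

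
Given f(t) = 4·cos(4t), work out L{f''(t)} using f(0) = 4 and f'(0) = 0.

F(s) = 4s/(s² + 16). L{f''(t)} = s²F(s) - sf(0) - f'(0) = 4s³/(s² + 16) - 4s = (4s³ - 4s(s² + 16))/(s² + 16) = -64s/(s² + 16)

Final answer: -64s/(s² + 16)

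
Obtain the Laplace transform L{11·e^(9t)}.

L{e^(at)} = 1/(s-a), so L{e^(9t)} = 1/(s-9). Then L{11·e^(9t)} = 11/(s-9)

Final answer: 11/(s-9)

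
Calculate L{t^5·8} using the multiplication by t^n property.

L{8} = 8/s. d^1/ds^1[1/s] = -1/s². d^2/ds^2[1/s] = 2/s^3. d^3/ds^3[1/s] = -6/s^4. d^4/ds^4[1/s] = 24/s^5. d^5/ds^5[1/s] = -120/s^6. So L{t^5} = (-1)^{5}·-120/s^6 = 120/s^6. Then L{t^5·8} = 8·120/s^6 = 960/s^6

Final answer: 960/s^6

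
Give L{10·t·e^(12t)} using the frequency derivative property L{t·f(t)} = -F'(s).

L{e^(12t)} = 1/(s-12). By frequency derivative: L{t·e^(12t)} = -d/ds[1/(s-12)] = -(-1)/(s-12)² = 1/(s-12)². Then L{10·t·e^(12t)} = 10·1/(s-12)² = 10/(s-12)²

Final answer: 10/(s-12)²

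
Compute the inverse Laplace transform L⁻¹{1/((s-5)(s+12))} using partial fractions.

Decompose: A/(s-5) + B/(s+12). A = 1/17, B = -1/17. f(t) = (e^(5t) - e^(-12t))/17

Final answer: (e^(5t) - e^(-12t))/17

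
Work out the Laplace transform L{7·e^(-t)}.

L{e^(at)} = 1/(s-a), so L{e^(-t)} = 1/(s+1). Then L{7·e^(-t)} = 7/(s+1)

Final answer: 7/(s+1)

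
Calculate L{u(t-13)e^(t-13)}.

u(t-a)f(t-a) with f(t)=e^t. L{e^t} = 1/(s-1). By time shift: e^(-13s)/(s-1)

Final answer: e^(-13s)/(s-1)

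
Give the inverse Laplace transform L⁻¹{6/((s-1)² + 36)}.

Using frequency shift, L⁻¹{6/((s-1)² + 36)} = e^t·sin(6t)

Final answer: e^t·sin(6t)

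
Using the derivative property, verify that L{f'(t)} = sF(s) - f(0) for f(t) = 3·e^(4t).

f'(t) = 12e^(4t). Direct: L{f'(t)} = 12/(s-4). Property: s·3/(s-4) - 3 = (3s - 3(s-4))/(s-4) = 12/(s-4). ✓

Final answer: 12/(s-4)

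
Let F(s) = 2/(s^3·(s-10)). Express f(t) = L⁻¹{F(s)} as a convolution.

2/(s^3·(s-10)) = (2/s^3)·(1/(s-10)) = L{t^2}·L{e^(10t)}. So f(t) = t^2*e^(10t) = ∫₀ᵗ τ^2·e^(10(t-τ)) dτ

Final answer: ∫₀ᵗ τ^2·e^(10(t-τ)) dτ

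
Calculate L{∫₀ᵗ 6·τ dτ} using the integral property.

L{∫₀ᵗ f(τ)dτ} = F(s)/s with f(t) = 6t. F(s) = 6/s^2, so L{∫₀ᵗ 6·τ dτ} = (6/s^2)/s = 6/s^3. (Check: ∫₀ᵗ 6·τ dτ = 6t^2/2.)

Final answer: 6/s^3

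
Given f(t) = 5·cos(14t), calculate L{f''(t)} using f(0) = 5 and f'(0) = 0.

F(s) = 5s/(s² + 196). L{f''(t)} = s²F(s) - sf(0) - f'(0) = 5s³/(s² + 196) - 5s = (5s³ - 5s(s² + 196))/(s² + 196) = -980s/(s² + 196)

Final answer: -980s/(s² + 196)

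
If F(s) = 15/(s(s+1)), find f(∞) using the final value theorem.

f(∞) = lim_{s→0} s·15/(s(s+1)) = lim_{s→0} 15/(s+1) = 15/1 = 15

Final answer: 15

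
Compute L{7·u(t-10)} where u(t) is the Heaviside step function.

L{u(t-a)} = e^(-as)/s. Here a=10, so L{u(t-10)} = e^(-10s)/s, and L{7·u(t-10)} = 7·e^(-10s)/s

Final answer: 7·e^(-10s)/s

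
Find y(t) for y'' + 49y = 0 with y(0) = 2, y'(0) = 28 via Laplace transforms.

L{y''} + 49L{y} = 0. s²Y - 2s - 28 + 49Y = 0. Y(s² + 49) = 2s + 28. Y = (2s + 28)/(s² + 49). Inverting: y(t) = 2cos(7t) + 4sin(7t)

Final answer: y(t) = 2cos(7t) + 4sin(7t)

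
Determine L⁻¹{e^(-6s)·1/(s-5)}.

L⁻¹{1/(s-5)} = e^(5t). By the time shift theorem, L⁻¹{e^(-as)F(s)} = u(t-a)f(t-a) with a=6, so L⁻¹{e^(-6s)·1/(s-5)} = u(t-6)·e^(5(t-6))

Final answer: u(t-6)·e^(5(t-6))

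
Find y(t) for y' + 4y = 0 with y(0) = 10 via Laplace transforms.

L{y'} + 4L{y} = 0. sY - 10 + 4Y = 0. Y(s+4) = 10. Y = 10/(s+4)

Final answer: y(t) = 10e^(-4t)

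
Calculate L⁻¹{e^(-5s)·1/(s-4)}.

L⁻¹{1/(s-4)} = e^(4t). By the time shift theorem, L⁻¹{e^(-as)F(s)} = u(t-a)f(t-a) with a=5, so L⁻¹{e^(-5s)·1/(s-4)} = u(t-5)·e^(4(t-5))

Final answer: u(t-5)·e^(4(t-5))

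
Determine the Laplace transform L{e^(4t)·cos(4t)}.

L{e^(at)·cos(ωt)} = (s-a)/((s-a)² + ω²), so L{e^(4t)·cos(4t)} = (s-4)/((s-4)² + 16)

Final answer: (s-4)/((s-4)² + 16)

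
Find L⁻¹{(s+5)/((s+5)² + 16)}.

Using frequency shift: L⁻¹{(s-a)/((s-a)² + b²)} = e^(at)cos(bt). Here a=-5, b=4

Final answer: e^(-5t)·cos(4t)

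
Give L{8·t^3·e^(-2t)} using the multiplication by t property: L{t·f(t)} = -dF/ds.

Using L{t^n·e^(at)} = n!/(s-a)^(n+1), L{t^3·e^(-2t)} = 6/(s+2)^4, so L{8·t^3·e^(-2t)} = 8·6/(s+2)^4 = 48/(s+2)^4

Final answer: 48/(s+2)^4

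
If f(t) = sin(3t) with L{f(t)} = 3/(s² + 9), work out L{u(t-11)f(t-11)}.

Time shift theorem: L{u(t-a)f(t-a)} = e^(-as)F(s). Here a=11, F(s) = 3/(s² + 9), so L{u(t-11)f(t-11)} = e^(-11s)·3/(s² + 9)

Final answer: e^(-11s)·3/(s² + 9)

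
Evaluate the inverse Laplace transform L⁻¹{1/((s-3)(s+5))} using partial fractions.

Decompose: A/(s-3) + B/(s+5). A = 1/8, B = -1/8. f(t) = (e^(3t) - e^(-5t))/8

Final answer: (e^(3t) - e^(-5t))/8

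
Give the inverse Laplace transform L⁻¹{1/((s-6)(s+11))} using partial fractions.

Decompose: A/(s-6) + B/(s+11). A = 1/17, B = -1/17. f(t) = (e^(6t) - e^(-11t))/17

Final answer: (e^(6t) - e^(-11t))/17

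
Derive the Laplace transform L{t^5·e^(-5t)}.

L{t^n·e^(at)} = n!/(s-a)^(n+1), so L{t^5·e^(-5t)} = 120/(s+5)^6

Final answer: 120/(s+5)^6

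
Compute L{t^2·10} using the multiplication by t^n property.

L{10} = 10/s. d^1/ds^1[1/s] = -1/s². d^2/ds^2[1/s] = 2/s^3. So L{t^2} = (-1)^{2}·2/s^3 = 2/s^3. Then L{t^2·10} = 10·2/s^3 = 20/s^3

Final answer: 20/s^3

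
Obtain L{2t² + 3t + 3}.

L{2t² + 3t + 3} = 2·2/s³ + 3/s² + 3/s = 4/s³ + 3/s² + 3/s

Final answer: 4/s³ + 3/s² + 3/s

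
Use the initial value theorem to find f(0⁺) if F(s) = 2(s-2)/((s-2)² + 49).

f(0⁺) = lim_{s→∞} sF(s) = lim_{s→∞} 2s(s-2)/((s-2)² + 49) = 2

Final answer: 2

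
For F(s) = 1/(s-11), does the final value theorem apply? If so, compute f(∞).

sF(s) = s/(s-11) has a pole at s = 11 in the right half-plane. Theorem does NOT apply (unstable system; f(t) = e^(11t) grows without bound).

Final answer: Not applicable (unstable)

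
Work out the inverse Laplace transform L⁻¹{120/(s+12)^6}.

L⁻¹{n!/(s-a)^(n+1)} = t^n·e^(at), so L⁻¹{120/(s+12)^6} = t^5·e^(-12t)

Final answer: t^5·e^(-12t)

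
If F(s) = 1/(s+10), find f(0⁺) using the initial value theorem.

f(0⁺) = lim_{s→∞} s·1/(s+10) = lim_{s→∞} s/(s+10) = 1

Final answer: 1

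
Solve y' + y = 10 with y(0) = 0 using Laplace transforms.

sY + Y = 10/s. Y = 10/(s(s+1)). Partial fractions: Y = 10/s - 10/(s+1)

Final answer: y(t) = 10(1 - e^(-t))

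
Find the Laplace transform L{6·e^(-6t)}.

L{e^(at)} = 1/(s-a), so L{e^(-6t)} = 1/(s+6). Then L{6·e^(-6t)} = 6/(s+6)

Final answer: 6/(s+6)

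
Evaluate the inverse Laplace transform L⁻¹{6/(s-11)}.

L⁻¹{1/(s-a)} = e^(at), so L⁻¹{1/(s-11)} = e^(11t), and L⁻¹{6/(s-11)} = 6·e^(11t)

Final answer: 6·e^(11t)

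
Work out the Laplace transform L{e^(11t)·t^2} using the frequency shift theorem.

L{e^(at)·t^n} = n!/(s-a)^(n+1), so L{e^(11t)·t^2} = 2/(s-11)^3

Final answer: 2/(s-11)^3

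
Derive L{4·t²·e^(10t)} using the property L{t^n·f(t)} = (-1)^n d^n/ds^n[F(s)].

L{e^(10t)} = 1/(s-10). d/ds[1/(s-10)] = -1/(s-10)². d²/ds²[1/(s-10)] = 2/(s-10)³. So L{t²·e^(10t)} = (-1)² · 2/(s-10)³ = 2/(s-10)³. Then L{4·t²·e^(10t)} = 4·2/(s-10)³ = 8/(s-10)³

Final answer: 8/(s-10)³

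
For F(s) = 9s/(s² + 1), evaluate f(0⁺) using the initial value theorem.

f(0⁺) = lim_{s→∞} s·9s/(s² + 1) = lim_{s→∞} 9s²/(s² + 1) = 9

Final answer: 9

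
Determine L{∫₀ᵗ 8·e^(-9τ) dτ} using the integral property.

L{∫₀ᵗ f(τ)dτ} = F(s)/s with F(s) = 8/(s+9), so L{∫₀ᵗ 8·e^(-9τ) dτ} = 8/(s(s+9))

Final answer: 8/(s(s+9))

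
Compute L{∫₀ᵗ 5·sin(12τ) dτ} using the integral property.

L{∫₀ᵗ f(τ)dτ} = F(s)/s with F(s) = 60/(s² + 144), so the result is (60/(s² + 144))/s = 60/(s(s² + 144))

Final answer: 60/(s(s² + 144))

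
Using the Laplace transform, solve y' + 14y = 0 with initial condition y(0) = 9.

L{y'} + 14L{y} = 0. sY - 9 + 14Y = 0. Y(s+14) = 9. Y = 9/(s+14)

Final answer: y(t) = 9e^(-14t)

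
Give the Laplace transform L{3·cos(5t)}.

L{cos(ωt)} = s/(s² + ω²), so L{cos(5t)} = s/(s² + 25). Then L{3·cos(5t)} = 3·s/(s² + 25) = 3s/(s² + 25)

Final answer: 3s/(s² + 25)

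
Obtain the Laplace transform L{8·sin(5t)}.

L{sin(ωt)} = ω/(s² + ω²), so L{sin(5t)} = 5/(s² + 25). Then L{8·sin(5t)} = 8·5/(s² + 25) = 40/(s² + 25)

Final answer: 40/(s² + 25)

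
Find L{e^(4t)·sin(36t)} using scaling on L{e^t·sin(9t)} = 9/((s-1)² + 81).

Scaling with a=4: L{e^(4t)·sin(36t)} = (1/4) · 9/((s/4-1)² + 81). Simplifying: 36/((s-4)² + 1296)

Final answer: 36/((s-4)² + 1296)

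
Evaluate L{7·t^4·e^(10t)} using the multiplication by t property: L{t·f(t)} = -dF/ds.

Using L{t^n·e^(at)} = n!/(s-a)^(n+1), L{t^4·e^(10t)} = 24/(s-10)^5, so L{7·t^4·e^(10t)} = 7·24/(s-10)^5 = 168/(s-10)^5

Final answer: 168/(s-10)^5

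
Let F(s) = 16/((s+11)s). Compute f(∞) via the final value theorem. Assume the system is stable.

f(∞) = lim_{s→0} sF(s) = lim_{s→0} 16/(s+11) = 16/11

Final answer: 16/11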